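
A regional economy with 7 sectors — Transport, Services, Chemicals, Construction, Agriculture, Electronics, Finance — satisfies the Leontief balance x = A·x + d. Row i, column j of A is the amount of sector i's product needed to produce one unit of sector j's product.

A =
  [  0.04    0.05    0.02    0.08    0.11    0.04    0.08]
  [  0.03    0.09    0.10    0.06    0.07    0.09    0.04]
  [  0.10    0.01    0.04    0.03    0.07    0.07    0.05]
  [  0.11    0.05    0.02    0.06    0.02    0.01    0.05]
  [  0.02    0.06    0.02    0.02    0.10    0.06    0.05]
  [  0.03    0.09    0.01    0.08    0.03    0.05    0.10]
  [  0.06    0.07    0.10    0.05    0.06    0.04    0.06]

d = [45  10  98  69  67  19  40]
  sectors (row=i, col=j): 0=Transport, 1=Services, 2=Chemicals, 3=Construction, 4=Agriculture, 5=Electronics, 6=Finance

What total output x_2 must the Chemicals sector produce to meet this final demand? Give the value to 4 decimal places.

127.9968

Form M = I − A:
  [  0.96   -0.05   -0.02   -0.08   -0.11   -0.04   -0.08]
  [ -0.03    0.91   -0.10   -0.06   -0.07   -0.09   -0.04]
  [ -0.10   -0.01    0.96   -0.03   -0.07   -0.07   -0.05]
  [ -0.11   -0.05   -0.02    0.94   -0.02   -0.01   -0.05]
  [ -0.02   -0.06   -0.02   -0.02    0.90   -0.06   -0.05]
  [ -0.03   -0.09   -0.01   -0.08   -0.03    0.95   -0.10]
  [ -0.06   -0.07   -0.10   -0.05   -0.06   -0.04    0.94]
Leontief inverse L = M⁻¹:
  [  1.0762    0.0929    0.0511    0.1152    0.1558    0.0740    0.1205]
  [  0.0735    1.1379    0.1352    0.1018    0.1206    0.1332    0.0879]
  [  0.1306    0.0466    1.0633    0.0637    0.1130    0.0998    0.0897]
  [  0.1397    0.0818    0.0443    1.0910    0.0578    0.0355    0.0826]
  [  0.0448    0.0958    0.0452    0.0476    1.1372    0.0901    0.0829]
  [  0.0661    0.1329    0.0448    0.1166    0.0698    1.0828    0.1388]
  [  0.1012    0.1117    0.1336    0.0877    0.1096    0.0790    1.1032]
Total output x = L · d:
  x_0 = 1.0762·45 + 0.0929·10 + 0.0511·98 + 0.1152·69 + 0.1558·67 + 0.0740·19 + 0.1205·40 = 78.9743
  x_1 = 0.0735·45 + 1.1379·10 + 0.1352·98 + 0.1018·69 + 0.1206·67 + 0.1332·19 + 0.0879·40 = 49.0857
  x_2 = 0.1306·45 + 0.0466·10 + 1.0633·98 + 0.0637·69 + 0.1130·67 + 0.0998·19 + 0.0897·40 = 127.9968
  x_3 = 0.1397·45 + 0.0818·10 + 0.0443·98 + 1.0910·69 + 0.0578·67 + 0.0355·19 + 0.0826·40 = 94.5791
  x_4 = 0.0448·45 + 0.0958·10 + 0.0452·98 + 0.0476·69 + 1.1372·67 + 0.0901·19 + 0.0829·40 = 91.9092
  x_5 = 0.0661·45 + 0.1329·10 + 0.0448·98 + 0.1166·69 + 0.0698·67 + 1.0828·19 + 0.1388·40 = 47.5465
  x_6 = 0.1012·45 + 0.1117·10 + 0.1336·98 + 0.0877·69 + 0.1096·67 + 0.0790·19 + 1.1032·40 = 77.7867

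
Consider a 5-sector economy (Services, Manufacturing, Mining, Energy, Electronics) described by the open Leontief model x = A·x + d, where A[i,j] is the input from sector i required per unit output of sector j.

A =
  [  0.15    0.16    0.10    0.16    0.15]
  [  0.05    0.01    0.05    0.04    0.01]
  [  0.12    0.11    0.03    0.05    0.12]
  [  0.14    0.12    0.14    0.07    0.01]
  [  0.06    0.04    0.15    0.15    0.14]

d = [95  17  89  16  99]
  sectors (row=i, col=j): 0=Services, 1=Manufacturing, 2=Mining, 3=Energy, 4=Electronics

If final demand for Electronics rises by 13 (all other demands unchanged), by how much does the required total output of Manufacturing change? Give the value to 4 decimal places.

0.5084

Form M = I − A:
  [  0.85   -0.16   -0.10   -0.16   -0.15]
  [ -0.05    0.99   -0.05   -0.04   -0.01]
  [ -0.12   -0.11    0.97   -0.05   -0.12]
  [ -0.14   -0.12   -0.14    0.93   -0.01]
  [ -0.06   -0.04   -0.15   -0.15    0.86]
Leontief inverse L = M⁻¹:
  [  1.2917    0.2801    0.2302    0.2892    0.2640]
  [  0.0868    1.0430    0.0789    0.0704    0.0391]
  [  0.2031    0.1802    1.1105    0.1337    0.1940]
  [  0.2381    0.2053    0.2147    1.1507    0.0872]
  [  0.1711    0.1353    0.2509    0.2475    1.2321]
Total output x = L · d:
  x_0 = 1.2917·95 + 0.2801·17 + 0.2302·89 + 0.2892·16 + 0.2640·99 = 178.7279
  x_1 = 0.0868·95 + 1.0430·17 + 0.0789·89 + 0.0704·16 + 0.0391·99 = 38.0019
  x_2 = 0.2031·95 + 0.1802·17 + 1.1105·89 + 0.1337·16 + 0.1940·99 = 142.5350
  x_3 = 0.2381·95 + 0.2053·17 + 0.2147·89 + 1.1507·16 + 0.0872·99 = 72.2637
  x_4 = 0.1711·95 + 0.1353·17 + 0.2509·89 + 0.2475·16 + 1.2321·99 = 166.8181
Δx_1 = L[1,4] · Δd_4 = 0.0391 · 13 = 0.5084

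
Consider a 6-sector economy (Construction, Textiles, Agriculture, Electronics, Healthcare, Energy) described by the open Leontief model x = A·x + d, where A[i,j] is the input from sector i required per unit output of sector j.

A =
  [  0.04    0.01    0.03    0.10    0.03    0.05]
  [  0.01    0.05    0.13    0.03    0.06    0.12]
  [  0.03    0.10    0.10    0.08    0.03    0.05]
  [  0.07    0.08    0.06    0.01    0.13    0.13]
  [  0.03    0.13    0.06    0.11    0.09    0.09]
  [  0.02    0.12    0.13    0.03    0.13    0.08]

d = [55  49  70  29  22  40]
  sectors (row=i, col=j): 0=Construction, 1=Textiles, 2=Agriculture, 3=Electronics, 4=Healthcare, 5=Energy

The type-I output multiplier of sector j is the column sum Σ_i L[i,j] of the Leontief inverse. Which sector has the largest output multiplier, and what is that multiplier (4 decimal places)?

Agriculture (1.9388)

Form M = I − A:
  [  0.96   -0.01   -0.03   -0.10   -0.03   -0.05]
  [ -0.01    0.95   -0.13   -0.03   -0.06   -0.12]
  [ -0.03   -0.10    0.90   -0.08   -0.03   -0.05]
  [ -0.07   -0.08   -0.06    0.99   -0.13   -0.13]
  [ -0.03   -0.13   -0.06   -0.11    0.91   -0.09]
  [ -0.02   -0.12   -0.13   -0.03   -0.13    0.92]
Leontief inverse L = M⁻¹:
  [  1.0576    0.0503    0.0689    0.1247    0.0715    0.0924]
  [  0.0306    1.1190    0.2013    0.0718    0.1174    0.1802]
  [  0.0515    0.1585    1.1651    0.1168    0.0832    0.1114]
  [  0.0940    0.1582    0.1395    1.0640    0.1991    0.2032]
  [  0.0585    0.2113    0.1462    0.1592    1.1674    0.1754]
  [  0.0456    0.2045    0.2176    0.0858    0.2001    1.1596]
Total output x = L · d:
  x_0 = 1.0576·55 + 0.0503·49 + 0.0689·70 + 0.1247·29 + 0.0715·22 + 0.0924·40 = 74.3440
  x_1 = 0.0306·55 + 1.1190·49 + 0.2013·70 + 0.0718·29 + 0.1174·22 + 0.1802·40 = 82.4781
  x_2 = 0.0515·55 + 0.1585·49 + 1.1651·70 + 0.1168·29 + 0.0832·22 + 0.1114·40 = 101.8307
  x_3 = 0.0940·55 + 0.1582·49 + 0.1395·70 + 1.0640·29 + 0.1991·22 + 0.2032·40 = 66.0528
  x_4 = 0.0585·55 + 0.2113·49 + 0.1462·70 + 0.1592·29 + 1.1674·22 + 0.1754·40 = 61.1220
  x_5 = 0.0456·55 + 0.2045·49 + 0.2176·70 + 0.0858·29 + 0.2001·22 + 1.1596·40 = 81.0323
Output multipliers (column sums of L):
  Construction: 1.3378
  Textiles: 1.9018
  Agriculture: 1.9388
  Electronics: 1.6221
  Healthcare: 1.8386
  Energy: 1.9222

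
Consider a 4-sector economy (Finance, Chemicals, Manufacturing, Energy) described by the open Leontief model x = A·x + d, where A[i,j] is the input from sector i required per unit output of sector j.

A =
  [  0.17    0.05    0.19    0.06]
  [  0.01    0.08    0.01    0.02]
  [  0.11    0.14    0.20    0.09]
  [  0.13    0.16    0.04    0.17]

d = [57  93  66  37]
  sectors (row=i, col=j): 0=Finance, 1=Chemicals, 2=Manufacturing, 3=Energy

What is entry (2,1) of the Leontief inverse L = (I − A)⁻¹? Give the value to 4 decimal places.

L[2,1] = 0.2384

Form M = I − A:
  [  0.83   -0.05   -0.19   -0.06]
  [ -0.01    0.92   -0.01   -0.02]
  [ -0.11   -0.14    0.80   -0.09]
  [ -0.13   -0.16   -0.04    0.83]
Leontief inverse L = M⁻¹:
  [  1.2676    0.1383    0.3092    0.1285]
  [  0.0206    1.0964    0.0201    0.0301]
  [  0.2018    0.2384    1.3090    0.1623]
  [  0.2122    0.2445    0.1154    1.2386]
Total output x = L · d:
  x_0 = 1.2676·57 + 0.1383·93 + 0.3092·66 + 0.1285·37 = 110.2755
  x_1 = 0.0206·57 + 1.0964·93 + 0.0201·66 + 0.0301·37 = 105.5750
  x_2 = 0.2018·57 + 0.2384·93 + 1.3090·66 + 0.1623·37 = 126.0698
  x_3 = 0.2122·57 + 0.2445·93 + 0.1154·66 + 1.2386·37 = 88.2778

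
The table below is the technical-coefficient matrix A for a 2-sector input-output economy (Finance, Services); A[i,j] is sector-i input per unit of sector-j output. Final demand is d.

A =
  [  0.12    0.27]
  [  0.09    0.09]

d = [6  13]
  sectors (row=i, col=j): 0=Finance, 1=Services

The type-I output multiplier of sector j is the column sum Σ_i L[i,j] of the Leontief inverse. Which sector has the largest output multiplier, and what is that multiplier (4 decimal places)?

Services (1.4810)

Form M = I − A:
  [  0.88   -0.27]
  [ -0.09    0.91]
Leontief inverse L = M⁻¹:
  [  1.1719    0.3477]
  [  0.1159    1.1333]
Total output x = L · d:
  x_0 = 1.1719·6 + 0.3477·13 = 11.5518
  x_1 = 0.1159·6 + 1.1333·13 = 15.4282
Output multipliers (column sums of L):
  Finance: 1.2878
  Services: 1.4810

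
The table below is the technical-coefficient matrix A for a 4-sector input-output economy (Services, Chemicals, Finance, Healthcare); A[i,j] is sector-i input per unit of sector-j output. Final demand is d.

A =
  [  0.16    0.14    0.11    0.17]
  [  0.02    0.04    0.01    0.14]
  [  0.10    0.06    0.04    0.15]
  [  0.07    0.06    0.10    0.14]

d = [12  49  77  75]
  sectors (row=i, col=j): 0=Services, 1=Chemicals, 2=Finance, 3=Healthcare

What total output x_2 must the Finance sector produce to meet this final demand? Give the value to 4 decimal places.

Form M = I − A:
  [  0.84   -0.14   -0.11   -0.17]
  [ -0.02    0.96   -0.01   -0.14]
  [ -0.10   -0.06    0.96   -0.15]
  [ -0.07   -0.06   -0.10    0.86]
Leontief inverse L = M⁻¹:
  [  1.2425    0.2117    0.1770    0.3109]
  [  0.0452    1.0623    0.0358    0.1881]
  [  0.1513    0.1046    1.0847    0.2361]
  [  0.1219    0.1035    0.1430    1.2287]
Total output x = L · d:
  x_0 = 1.2425·12 + 0.2117·49 + 0.1770·77 + 0.3109·75 = 62.2292
  x_1 = 0.0452·12 + 1.0623·49 + 0.0358·77 + 0.1881·75 = 69.4627
  x_2 = 0.1513·12 + 0.1046·49 + 1.0847·77 + 0.2361·75 = 108.1724
  x_3 = 0.1219·12 + 0.1035·49 + 0.1430·77 + 1.2287·75 = 109.6989

108.1724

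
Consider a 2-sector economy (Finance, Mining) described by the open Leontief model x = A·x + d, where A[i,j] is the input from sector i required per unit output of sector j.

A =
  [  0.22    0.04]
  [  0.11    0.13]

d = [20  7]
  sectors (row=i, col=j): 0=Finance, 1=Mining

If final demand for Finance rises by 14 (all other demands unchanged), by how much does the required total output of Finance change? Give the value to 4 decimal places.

Form M = I − A:
  [  0.78   -0.04]
  [ -0.11    0.87]
Leontief inverse L = M⁻¹:
  [  1.2904    0.0593]
  [  0.1632    1.1569]
Total output x = L · d:
  x_0 = 1.2904·20 + 0.0593·7 = 26.2237
  x_1 = 0.1632·20 + 1.1569·7 = 11.3616
Δx_0 = L[0,0] · Δd_0 = 1.2904 · 14 = 18.0659

18.0659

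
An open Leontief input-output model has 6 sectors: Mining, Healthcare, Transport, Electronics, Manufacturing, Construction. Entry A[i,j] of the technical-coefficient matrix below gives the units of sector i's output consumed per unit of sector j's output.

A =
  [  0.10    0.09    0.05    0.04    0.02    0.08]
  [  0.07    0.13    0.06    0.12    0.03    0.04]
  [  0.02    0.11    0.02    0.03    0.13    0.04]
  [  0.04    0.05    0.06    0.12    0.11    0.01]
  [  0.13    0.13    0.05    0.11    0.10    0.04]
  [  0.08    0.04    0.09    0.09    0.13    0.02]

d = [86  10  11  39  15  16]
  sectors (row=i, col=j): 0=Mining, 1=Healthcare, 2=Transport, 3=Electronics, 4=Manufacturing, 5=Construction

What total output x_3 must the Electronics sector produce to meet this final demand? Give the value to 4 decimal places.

Form M = I − A:
  [  0.90   -0.09   -0.05   -0.04   -0.02   -0.08]
  [ -0.07    0.87   -0.06   -0.12   -0.03   -0.04]
  [ -0.02   -0.11    0.98   -0.03   -0.13   -0.04]
  [ -0.04   -0.05   -0.06    0.88   -0.11   -0.01]
  [ -0.13   -0.13   -0.05   -0.11    0.90   -0.04]
  [ -0.08   -0.04   -0.09   -0.09   -0.13    0.98]
Leontief inverse L = M⁻¹:
  [  1.1487    0.1508    0.0871    0.0955    0.0703    0.1073]
  [  0.1237    1.2030    0.1027    0.1916    0.0911    0.0691]
  [  0.0731    0.1763    1.0557    0.0925    0.1806    0.0646]
  [  0.0915    0.1167    0.0962    1.1845    0.1697    0.0352]
  [  0.2053    0.2249    0.1036    0.1985    1.1740    0.0801]
  [  0.1412    0.1181    0.1308    0.1592    0.1974    1.0518]
Total output x = L · d:
  x_0 = 1.1487·86 + 0.1508·10 + 0.0871·11 + 0.0955·39 + 0.0703·15 + 0.1073·16 = 107.7528
  x_1 = 0.1237·86 + 1.2030·10 + 0.1027·11 + 0.1916·39 + 0.0911·15 + 0.0691·16 = 33.7381
  x_2 = 0.0731·86 + 0.1763·10 + 1.0557·11 + 0.0925·39 + 0.1806·15 + 0.0646·16 = 27.0169
  x_3 = 0.0915·86 + 0.1167·10 + 0.0962·11 + 1.1845·39 + 0.1697·15 + 0.0352·16 = 59.3978
  x_4 = 0.2053·86 + 0.2249·10 + 0.1036·11 + 0.1985·39 + 1.1740·15 + 0.0801·16 = 47.6765
  x_5 = 0.1412·86 + 0.1181·10 + 0.1308·11 + 0.1592·39 + 0.1974·15 + 1.0518·16 = 40.7602

59.3978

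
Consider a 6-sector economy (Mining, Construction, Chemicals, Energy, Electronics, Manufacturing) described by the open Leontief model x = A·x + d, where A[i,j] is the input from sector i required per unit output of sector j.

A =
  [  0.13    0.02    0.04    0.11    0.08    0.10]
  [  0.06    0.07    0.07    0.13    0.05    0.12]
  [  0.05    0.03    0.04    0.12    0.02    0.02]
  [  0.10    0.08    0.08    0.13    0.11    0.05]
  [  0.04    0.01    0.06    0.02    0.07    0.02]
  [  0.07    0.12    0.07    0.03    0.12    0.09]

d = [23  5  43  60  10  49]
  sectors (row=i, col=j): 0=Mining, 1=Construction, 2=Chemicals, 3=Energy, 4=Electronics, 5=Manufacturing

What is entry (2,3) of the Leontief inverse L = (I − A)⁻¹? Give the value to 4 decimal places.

Form M = I − A:
  [  0.87   -0.02   -0.04   -0.11   -0.08   -0.10]
  [ -0.06    0.93   -0.07   -0.13   -0.05   -0.12]
  [ -0.05   -0.03    0.96   -0.12   -0.02   -0.02]
  [ -0.10   -0.08   -0.08    0.87   -0.11   -0.05]
  [ -0.04   -0.01   -0.06   -0.02    0.93   -0.02]
  [ -0.07   -0.12   -0.07   -0.03   -0.12    0.91]
Leontief inverse L = M⁻¹:
  [  1.1997    0.0662    0.0908    0.1829    0.1505    0.1559]
  [  0.1291    1.1247    0.1257    0.2107    0.1224    0.1795]
  [  0.0924    0.0587    1.0717    0.1715    0.0612    0.0522]
  [  0.1741    0.1291    0.1376    1.2177    0.1831    0.1101]
  [  0.0655    0.0251    0.0800    0.0496    1.0949    0.0390]
  [  0.1308    0.1655    0.1211    0.1017    0.1828    1.1474]
Total output x = L · d:
  x_0 = 1.1997·23 + 0.0662·5 + 0.0908·43 + 0.1829·60 + 0.1505·10 + 0.1559·49 = 51.9515
  x_1 = 0.1291·23 + 1.1247·5 + 0.1257·43 + 0.2107·60 + 0.1224·10 + 0.1795·49 = 36.6605
  x_2 = 0.0924·23 + 0.0587·5 + 1.0717·43 + 0.1715·60 + 0.0612·10 + 0.0522·49 = 61.9605
  x_3 = 0.1741·23 + 0.1291·5 + 0.1376·43 + 1.2177·60 + 0.1831·10 + 0.1101·49 = 90.8556
  x_4 = 0.0655·23 + 0.0251·5 + 0.0800·43 + 0.0496·60 + 1.0949·10 + 0.0390·49 = 20.9068
  x_5 = 0.1308·23 + 0.1655·5 + 0.1211·43 + 0.1017·60 + 0.1828·10 + 1.1474·49 = 73.1952

L[2,3] = 0.1715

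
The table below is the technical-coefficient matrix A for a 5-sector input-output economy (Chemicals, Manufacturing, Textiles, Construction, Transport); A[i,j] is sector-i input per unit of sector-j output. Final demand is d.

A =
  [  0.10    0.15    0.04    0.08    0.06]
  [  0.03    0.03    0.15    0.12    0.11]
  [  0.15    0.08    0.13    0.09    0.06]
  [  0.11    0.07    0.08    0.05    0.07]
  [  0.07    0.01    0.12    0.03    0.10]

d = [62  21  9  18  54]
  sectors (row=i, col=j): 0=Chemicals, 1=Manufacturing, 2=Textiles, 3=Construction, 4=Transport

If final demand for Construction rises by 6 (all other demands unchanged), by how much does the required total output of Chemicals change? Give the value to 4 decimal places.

0.8299

Form M = I − A:
  [  0.90   -0.15   -0.04   -0.08   -0.06]
  [ -0.03    0.97   -0.15   -0.12   -0.11]
  [ -0.15   -0.08    0.87   -0.09   -0.06]
  [ -0.11   -0.07   -0.08    0.95   -0.07]
  [ -0.07   -0.01   -0.12   -0.03    0.90]
Leontief inverse L = M⁻¹:
  [  1.1637    0.2009    0.1175    0.1383    0.1207]
  [  0.1086    1.0809    0.2305    0.1728    0.1682]
  [  0.2373    0.1499    1.2184    0.1584    0.1277]
  [  0.1722    0.1193    0.1464    1.0999    0.1214]
  [  0.1291    0.0516    0.1790    0.0705    1.1434]
Total output x = L · d:
  x_0 = 1.1637·62 + 0.2009·21 + 0.1175·9 + 0.1383·18 + 0.1207·54 = 86.4328
  x_1 = 0.1086·62 + 1.0809·21 + 0.2305·9 + 0.1728·18 + 0.1682·54 = 43.7015
  x_2 = 0.2373·62 + 0.1499·21 + 1.2184·9 + 0.1584·18 + 0.1277·54 = 38.5757
  x_3 = 0.1722·62 + 0.1193·21 + 0.1464·9 + 1.0999·18 + 0.1214·54 = 40.8555
  x_4 = 0.1291·62 + 0.0516·21 + 0.1790·9 + 0.0705·18 + 1.1434·54 = 73.7134
Δx_0 = L[0,3] · Δd_3 = 0.1383 · 6 = 0.8299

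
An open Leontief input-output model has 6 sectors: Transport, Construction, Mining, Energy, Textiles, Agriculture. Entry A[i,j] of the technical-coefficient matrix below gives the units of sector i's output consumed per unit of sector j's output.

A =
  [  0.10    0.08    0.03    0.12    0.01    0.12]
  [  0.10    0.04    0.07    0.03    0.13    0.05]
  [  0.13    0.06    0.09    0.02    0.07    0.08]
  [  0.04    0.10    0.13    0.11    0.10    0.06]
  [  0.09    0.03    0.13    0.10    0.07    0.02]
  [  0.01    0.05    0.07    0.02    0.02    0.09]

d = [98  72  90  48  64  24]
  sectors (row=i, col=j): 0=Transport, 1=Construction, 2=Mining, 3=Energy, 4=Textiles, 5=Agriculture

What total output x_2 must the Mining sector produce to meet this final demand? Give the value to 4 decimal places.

144.3784

Form M = I − A:
  [  0.90   -0.08   -0.03   -0.12   -0.01   -0.12]
  [ -0.10    0.96   -0.07   -0.03   -0.13   -0.05]
  [ -0.13   -0.06    0.91   -0.02   -0.07   -0.08]
  [ -0.04   -0.10   -0.13    0.89   -0.10   -0.06]
  [ -0.09   -0.03   -0.13   -0.10    0.93   -0.02]
  [ -0.01   -0.05   -0.07   -0.02   -0.02    0.91]
Leontief inverse L = M⁻¹:
  [  1.1553    0.1316    0.0955    0.1732    0.0605    0.1807]
  [  0.1618    1.0829    0.1333    0.0832    0.1743    0.1019]
  [  0.1942    0.1064    1.1508    0.0716    0.1143    0.1399]
  [  0.1191    0.1573    0.2170    1.1715    0.1682    0.1244]
  [  0.1579    0.0811    0.2000    0.1563    1.1218    0.0778]
  [  0.0426    0.0744    0.1061    0.0412    0.0474    1.1217]
Total output x = L · d:
  x_0 = 1.1553·98 + 0.1316·72 + 0.0955·90 + 0.1732·48 + 0.0605·64 + 0.1807·24 = 147.8117
  x_1 = 0.1618·98 + 1.0829·72 + 0.1333·90 + 0.0832·48 + 0.1743·64 + 0.1019·24 = 123.4119
  x_2 = 0.1942·98 + 0.1064·72 + 1.1508·90 + 0.0716·48 + 0.1143·64 + 0.1399·24 = 144.3784
  x_3 = 0.1191·98 + 0.1573·72 + 0.2170·90 + 1.1715·48 + 0.1682·64 + 0.1244·24 = 112.5068
  x_4 = 0.1579·98 + 0.0811·72 + 0.2000·90 + 0.1563·48 + 1.1218·64 + 0.0778·24 = 120.4789
  x_5 = 0.0426·98 + 0.0744·72 + 0.1061·90 + 0.0412·48 + 0.0474·64 + 1.1217·24 = 51.0054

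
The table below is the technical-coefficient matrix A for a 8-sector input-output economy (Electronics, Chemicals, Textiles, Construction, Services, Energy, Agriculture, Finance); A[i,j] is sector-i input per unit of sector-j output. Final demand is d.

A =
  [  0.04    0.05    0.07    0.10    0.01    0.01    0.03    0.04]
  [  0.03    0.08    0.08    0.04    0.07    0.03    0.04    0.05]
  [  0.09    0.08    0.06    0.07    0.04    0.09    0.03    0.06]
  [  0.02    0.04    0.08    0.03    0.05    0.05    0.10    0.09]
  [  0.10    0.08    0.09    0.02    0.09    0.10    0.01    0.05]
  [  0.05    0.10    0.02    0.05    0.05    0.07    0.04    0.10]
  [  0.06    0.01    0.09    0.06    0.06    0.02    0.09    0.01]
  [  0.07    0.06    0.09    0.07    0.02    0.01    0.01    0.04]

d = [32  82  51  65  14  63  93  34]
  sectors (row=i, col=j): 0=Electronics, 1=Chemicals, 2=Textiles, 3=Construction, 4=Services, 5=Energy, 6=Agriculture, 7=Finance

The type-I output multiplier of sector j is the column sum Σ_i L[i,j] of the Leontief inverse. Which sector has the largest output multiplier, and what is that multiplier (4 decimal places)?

Textiles (2.0398)

Form M = I − A:
  [  0.96   -0.05   -0.07   -0.10   -0.01   -0.01   -0.03   -0.04]
  [ -0.03    0.92   -0.08   -0.04   -0.07   -0.03   -0.04   -0.05]
  [ -0.09   -0.08    0.94   -0.07   -0.04   -0.09   -0.03   -0.06]
  [ -0.02   -0.04   -0.08    0.97   -0.05   -0.05   -0.10   -0.09]
  [ -0.10   -0.08   -0.09   -0.02    0.91   -0.10   -0.01   -0.05]
  [ -0.05   -0.10   -0.02   -0.05   -0.05    0.93   -0.04   -0.10]
  [ -0.06   -0.01   -0.09   -0.06   -0.06   -0.02    0.91   -0.01]
  [ -0.07   -0.06   -0.09   -0.07   -0.02   -0.01   -0.01    0.96]
Leontief inverse L = M⁻¹:
  [  1.0736    0.0876    0.1165    0.1348    0.0389    0.0392    0.0609    0.0760]
  [  0.0758    1.1301    0.1362    0.0810    0.1087    0.0690    0.0708    0.0917]
  [  0.1406    0.1407    1.1250    0.1226    0.0829    0.1332    0.0694    0.1139]
  [  0.0706    0.0905    0.1408    1.0765    0.0898    0.0892    0.1356    0.1328]
  [  0.1578    0.1481    0.1573    0.0754    1.1367    0.1501    0.0454    0.1065]
  [  0.0971    0.1553    0.0822    0.0965    0.0909    1.1074    0.0746    0.1472]
  [  0.1039    0.0524    0.1434    0.1012    0.0954    0.0571    1.1246    0.0481]
  [  0.1067    0.1021    0.1384    0.1085    0.0496    0.0414    0.0387    1.0775]
Total output x = L · d:
  x_0 = 1.0736·32 + 0.0876·82 + 0.1165·51 + 0.1348·65 + 0.0389·14 + 0.0392·63 + 0.0609·93 + 0.0760·34 = 67.4992
  x_1 = 0.0758·32 + 1.1301·82 + 0.1362·51 + 0.0810·65 + 0.1087·14 + 0.0690·63 + 0.0708·93 + 0.0917·34 = 122.8801
  x_2 = 0.1406·32 + 0.1407·82 + 1.1250·51 + 0.1226·65 + 0.0829·14 + 0.1332·63 + 0.0694·93 + 0.1139·34 = 101.2555
  x_3 = 0.0706·32 + 0.0905·82 + 0.1408·51 + 1.0765·65 + 0.0898·14 + 0.0892·63 + 0.1356·93 + 0.1328·34 = 110.8378
  x_4 = 0.1578·32 + 0.1481·82 + 0.1573·51 + 0.0754·65 + 1.1367·14 + 0.1501·63 + 0.0454·93 + 0.1065·34 = 63.3386
  x_5 = 0.0971·32 + 0.1553·82 + 0.0822·51 + 0.0965·65 + 0.0909·14 + 1.1074·63 + 0.0746·93 + 0.1472·34 = 109.2975
  x_6 = 0.1039·32 + 0.0524·82 + 0.1434·51 + 0.1012·65 + 0.0954·14 + 0.0571·63 + 1.1246·93 + 0.0481·34 = 132.6622
  x_7 = 0.1067·32 + 0.1021·82 + 0.1384·51 + 0.1085·65 + 0.0496·14 + 0.0414·63 + 0.0387·93 + 1.0775·34 = 69.4331
Output multipliers (column sums of L):
  Electronics: 1.8261
  Chemicals: 1.9068
  Textiles: 2.0398
  Construction: 1.7965
  Services: 1.6929
  Energy: 1.6866
  Agriculture: 1.6200
  Finance: 1.7937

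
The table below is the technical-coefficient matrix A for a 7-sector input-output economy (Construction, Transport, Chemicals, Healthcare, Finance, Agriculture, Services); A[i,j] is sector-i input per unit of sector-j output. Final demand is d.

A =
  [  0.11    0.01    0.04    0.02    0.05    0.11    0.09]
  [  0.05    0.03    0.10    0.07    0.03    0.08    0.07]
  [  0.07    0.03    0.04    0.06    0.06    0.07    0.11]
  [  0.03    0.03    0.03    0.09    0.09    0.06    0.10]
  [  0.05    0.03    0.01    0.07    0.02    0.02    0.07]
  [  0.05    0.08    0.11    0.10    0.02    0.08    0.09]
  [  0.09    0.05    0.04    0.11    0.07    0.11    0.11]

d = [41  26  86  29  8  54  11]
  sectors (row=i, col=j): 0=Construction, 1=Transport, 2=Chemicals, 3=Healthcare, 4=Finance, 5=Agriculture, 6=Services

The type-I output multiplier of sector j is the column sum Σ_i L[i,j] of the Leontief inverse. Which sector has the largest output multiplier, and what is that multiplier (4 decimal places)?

Form M = I − A:
  [  0.89   -0.01   -0.04   -0.02   -0.05   -0.11   -0.09]
  [ -0.05    0.97   -0.10   -0.07   -0.03   -0.08   -0.07]
  [ -0.07   -0.03    0.96   -0.06   -0.06   -0.07   -0.11]
  [ -0.03   -0.03   -0.03    0.91   -0.09   -0.06   -0.10]
  [ -0.05   -0.03   -0.01   -0.07    0.98   -0.02   -0.07]
  [ -0.05   -0.08   -0.11   -0.10   -0.02    0.92   -0.09]
  [ -0.09   -0.05   -0.04   -0.11   -0.07   -0.11    0.89]
Leontief inverse L = M⁻¹:
  [  1.1670    0.0430    0.0837    0.0807    0.0888    0.1766    0.1657]
  [  0.1022    1.0620    0.1423    0.1323    0.0720    0.1431    0.1464]
  [  0.1250    0.0625    1.0816    0.1242    0.1020    0.1353    0.1869]
  [  0.0792    0.0614    0.0679    1.1539    0.1308    0.1188    0.1732]
  [  0.0833    0.0488    0.0347    0.1094    1.0480    0.0608    0.1174]
  [  0.1133    0.1190    0.1638    0.1776    0.0725    1.1585    0.1839]
  [  0.1597    0.0930    0.0964    0.1943    0.1252    0.1946    1.2103]
Total output x = L · d:
  x_0 = 1.1670·41 + 0.0430·26 + 0.0837·86 + 0.0807·29 + 0.0888·8 + 0.1766·54 + 0.1657·11 = 70.5735
  x_1 = 0.1022·41 + 1.0620·26 + 0.1423·86 + 0.1323·29 + 0.0720·8 + 0.1431·54 + 0.1464·11 = 57.7893
  x_2 = 0.1250·41 + 0.0625·26 + 1.0816·86 + 0.1242·29 + 0.1020·8 + 0.1353·54 + 0.1869·11 = 113.5540
  x_3 = 0.0792·41 + 0.0614·26 + 0.0679·86 + 1.1539·29 + 0.1308·8 + 0.1188·54 + 0.1732·11 = 53.5165
  x_4 = 0.0833·41 + 0.0488·26 + 0.0347·86 + 0.1094·29 + 1.0480·8 + 0.0608·54 + 0.1174·11 = 23.8033
  x_5 = 0.1133·41 + 0.1190·26 + 0.1638·86 + 0.1776·29 + 0.0725·8 + 1.1585·54 + 0.1839·11 = 92.1362
  x_6 = 0.1597·41 + 0.0930·26 + 0.0964·86 + 0.1943·29 + 0.1252·8 + 0.1946·54 + 1.2103·11 = 47.7205
Output multipliers (column sums of L):
  Construction: 1.8298
  Transport: 1.4897
  Chemicals: 1.6705
  Healthcare: 1.9724
  Finance: 1.6393
  Agriculture: 1.9878
  Services: 2.1838

Services (2.1838)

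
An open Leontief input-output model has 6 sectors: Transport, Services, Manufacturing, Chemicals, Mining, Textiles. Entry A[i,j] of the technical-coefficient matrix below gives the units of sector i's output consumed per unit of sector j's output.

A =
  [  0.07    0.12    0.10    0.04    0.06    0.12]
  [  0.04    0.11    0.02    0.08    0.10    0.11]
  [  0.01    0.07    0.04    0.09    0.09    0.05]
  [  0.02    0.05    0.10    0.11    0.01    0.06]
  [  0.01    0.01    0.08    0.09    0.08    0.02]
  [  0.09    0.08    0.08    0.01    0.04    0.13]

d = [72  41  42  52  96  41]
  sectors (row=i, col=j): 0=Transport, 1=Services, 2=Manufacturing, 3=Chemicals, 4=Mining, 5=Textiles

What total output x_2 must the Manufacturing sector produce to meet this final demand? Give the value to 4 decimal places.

Form M = I − A:
  [  0.93   -0.12   -0.10   -0.04   -0.06   -0.12]
  [ -0.04    0.89   -0.02   -0.08   -0.10   -0.11]
  [ -0.01   -0.07    0.96   -0.09   -0.09   -0.05]
  [ -0.02   -0.05   -0.10    0.89   -0.01   -0.06]
  [ -0.01   -0.01   -0.08   -0.09    0.92   -0.02]
  [ -0.09   -0.08   -0.08   -0.01   -0.04    0.87]
Leontief inverse L = M⁻¹:
  [  1.1071    0.1857    0.1552    0.0962    0.1171    0.1944]
  [  0.0721    1.1637    0.0722    0.1320    0.1472    0.1737]
  [  0.0292    0.1059    1.0788    0.1335    0.1244    0.0915]
  [  0.0409    0.0912    0.1387    1.1532    0.0433    0.1057]
  [  0.0221    0.0358    0.1126    0.1281    1.1068    0.0483]
  [  0.1253    0.1386    0.1287    0.0535    0.0885    1.1974]
Total output x = L · d:
  x_0 = 1.1071·72 + 0.1857·41 + 0.1552·42 + 0.0962·52 + 0.1171·96 + 0.1944·41 = 118.0460
  x_1 = 0.0721·72 + 1.1637·41 + 0.0722·42 + 0.1320·52 + 0.1472·96 + 0.1737·41 = 84.0538
  x_2 = 0.0292·72 + 0.1059·41 + 1.0788·42 + 0.1335·52 + 0.1244·96 + 0.0915·41 = 74.3922
  x_3 = 0.0409·72 + 0.0912·41 + 0.1387·42 + 1.1532·52 + 0.0433·96 + 0.1057·41 = 80.9645
  x_4 = 0.0221·72 + 0.0358·41 + 0.1126·42 + 0.1281·52 + 1.1068·96 + 0.0483·41 = 122.6834
  x_5 = 0.1253·72 + 0.1386·41 + 0.1287·42 + 0.0535·52 + 0.0885·96 + 1.1974·41 = 80.4791

74.3922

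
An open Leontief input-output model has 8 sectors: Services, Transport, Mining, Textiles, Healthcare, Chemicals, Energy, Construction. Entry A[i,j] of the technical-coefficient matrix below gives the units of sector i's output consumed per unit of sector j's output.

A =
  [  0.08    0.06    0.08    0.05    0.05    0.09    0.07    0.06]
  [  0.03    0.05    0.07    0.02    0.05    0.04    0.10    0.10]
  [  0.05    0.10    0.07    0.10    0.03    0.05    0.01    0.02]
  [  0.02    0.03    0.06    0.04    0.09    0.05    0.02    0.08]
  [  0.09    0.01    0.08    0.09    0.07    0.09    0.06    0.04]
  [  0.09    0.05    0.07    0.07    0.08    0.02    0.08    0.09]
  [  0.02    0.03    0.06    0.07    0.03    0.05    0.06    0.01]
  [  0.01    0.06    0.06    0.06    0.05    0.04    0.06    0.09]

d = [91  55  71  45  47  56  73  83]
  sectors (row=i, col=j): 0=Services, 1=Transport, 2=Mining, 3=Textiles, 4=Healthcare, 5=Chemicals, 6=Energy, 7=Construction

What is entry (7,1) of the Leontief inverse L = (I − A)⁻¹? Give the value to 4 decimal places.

Form M = I − A:
  [  0.92   -0.06   -0.08   -0.05   -0.05   -0.09   -0.07   -0.06]
  [ -0.03    0.95   -0.07   -0.02   -0.05   -0.04   -0.10   -0.10]
  [ -0.05   -0.10    0.93   -0.10   -0.03   -0.05   -0.01   -0.02]
  [ -0.02   -0.03   -0.06    0.96   -0.09   -0.05   -0.02   -0.08]
  [ -0.09   -0.01   -0.08   -0.09    0.93   -0.09   -0.06   -0.04]
  [ -0.09   -0.05   -0.07   -0.07   -0.08    0.98   -0.08   -0.09]
  [ -0.02   -0.03   -0.06   -0.07   -0.03   -0.05    0.94   -0.01]
  [ -0.01   -0.06   -0.06   -0.06   -0.05   -0.04   -0.06    0.91]
Leontief inverse L = M⁻¹:
  [  1.1294    0.1107    0.1485    0.1136    0.1053    0.1426    0.1264    0.1200]
  [  0.0661    1.0917    0.1258    0.0740    0.0932    0.0829    0.1464    0.1475]
  [  0.0872    0.1403    1.1243    0.1468    0.0761    0.0912    0.0537    0.0717]
  [  0.0560    0.0653    0.1098    1.0883    0.1316    0.0891    0.0594    0.1242]
  [  0.1411    0.0585    0.1478    0.1544    1.1269    0.1440    0.1120    0.0976]
  [  0.1367    0.0992    0.1388    0.1339    0.1350    1.0763    0.1348    0.1486]
  [  0.0481    0.0592    0.1004    0.1084    0.0640    0.0808    1.0909    0.0442]
  [  0.0431    0.0982    0.1121    0.1091    0.0931    0.0795    0.1025    1.1377]
Total output x = L · d:
  x_0 = 1.1294·91 + 0.1107·55 + 0.1485·71 + 0.1136·45 + 0.1053·47 + 0.1426·56 + 0.1264·73 + 0.1200·83 = 156.6433
  x_1 = 0.0661·91 + 1.0917·55 + 0.1258·71 + 0.0740·45 + 0.0932·47 + 0.0829·56 + 0.1464·73 + 0.1475·83 = 110.2672
  x_2 = 0.0872·91 + 0.1403·55 + 1.1243·71 + 0.1468·45 + 0.0761·47 + 0.0912·56 + 0.0537·73 + 0.0717·83 = 120.6473
  x_3 = 0.0560·91 + 0.0653·55 + 0.1098·71 + 1.0883·45 + 0.1316·47 + 0.0891·56 + 0.0594·73 + 0.1242·83 = 91.2751
  x_4 = 0.1411·91 + 0.0585·55 + 0.1478·71 + 0.1544·45 + 1.1269·47 + 0.1440·56 + 0.1120·73 + 0.0976·83 = 110.7999
  x_5 = 0.1367·91 + 0.0992·55 + 0.1388·71 + 0.1339·45 + 0.1350·47 + 1.0763·56 + 0.1348·73 + 0.1486·83 = 122.5634
  x_6 = 0.0481·91 + 0.0592·55 + 0.1004·71 + 0.1084·45 + 0.0640·47 + 0.0808·56 + 1.0909·73 + 0.0442·83 = 110.4792
  x_7 = 0.0431·91 + 0.0982·55 + 0.1121·71 + 0.1091·45 + 0.0931·47 + 0.0795·56 + 0.1025·73 + 1.1377·83 = 132.9331

L[7,1] = 0.0982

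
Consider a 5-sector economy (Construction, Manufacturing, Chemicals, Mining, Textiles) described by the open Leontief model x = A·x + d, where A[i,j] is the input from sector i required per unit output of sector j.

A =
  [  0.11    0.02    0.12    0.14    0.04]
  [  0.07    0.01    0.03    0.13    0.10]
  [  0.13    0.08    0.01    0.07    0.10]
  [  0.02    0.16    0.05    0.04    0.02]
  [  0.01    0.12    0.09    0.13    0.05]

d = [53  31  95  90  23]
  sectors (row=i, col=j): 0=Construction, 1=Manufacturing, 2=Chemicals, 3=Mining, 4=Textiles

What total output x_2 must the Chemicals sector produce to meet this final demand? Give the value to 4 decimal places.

128.3347

Form M = I − A:
  [  0.89   -0.02   -0.12   -0.14   -0.04]
  [ -0.07    0.99   -0.03   -0.13   -0.10]
  [ -0.13   -0.08    0.99   -0.07   -0.10]
  [ -0.02   -0.16   -0.05    0.96   -0.02]
  [ -0.01   -0.12   -0.09   -0.13    0.95]
Leontief inverse L = M⁻¹:
  [  1.1586    0.0784    0.1601    0.2018    0.0781]
  [  0.0984    1.0617    0.0647    0.1800    0.1265]
  [  0.1684    0.1269    1.0535    0.1367    0.1342]
  [  0.0503    0.1888    0.0715    1.0869    0.0524]
  [  0.0475    0.1728    0.1194    0.1865    1.0893]
Total output x = L · d:
  x_0 = 1.1586·53 + 0.0784·31 + 0.1601·95 + 0.2018·90 + 0.0781·23 = 99.0078
  x_1 = 0.0984·53 + 1.0617·31 + 0.0647·95 + 0.1800·90 + 0.1265·23 = 63.3840
  x_2 = 0.1684·53 + 0.1269·31 + 1.0535·95 + 0.1367·90 + 0.1342·23 = 128.3347
  x_3 = 0.0503·53 + 0.1888·31 + 0.0715·95 + 1.0869·90 + 0.0524·23 = 114.3329
  x_4 = 0.0475·53 + 0.1728·31 + 0.1194·95 + 0.1865·90 + 1.0893·23 = 61.0627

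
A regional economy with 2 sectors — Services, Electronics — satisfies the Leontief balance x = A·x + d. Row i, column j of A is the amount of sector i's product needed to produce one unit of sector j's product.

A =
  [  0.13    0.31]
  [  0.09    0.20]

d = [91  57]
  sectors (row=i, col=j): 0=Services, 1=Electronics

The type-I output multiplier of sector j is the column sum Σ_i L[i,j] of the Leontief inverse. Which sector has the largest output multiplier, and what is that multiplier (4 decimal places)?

Electronics (1.7662)

Form M = I − A:
  [  0.87   -0.31]
  [ -0.09    0.80]
Leontief inverse L = M⁻¹:
  [  1.1974    0.4640]
  [  0.1347    1.3022]
Total output x = L · d:
  x_0 = 1.1974·91 + 0.4640·57 = 135.4139
  x_1 = 0.1347·91 + 1.3022·57 = 86.4841
Output multipliers (column sums of L):
  Services: 1.3321
  Electronics: 1.7662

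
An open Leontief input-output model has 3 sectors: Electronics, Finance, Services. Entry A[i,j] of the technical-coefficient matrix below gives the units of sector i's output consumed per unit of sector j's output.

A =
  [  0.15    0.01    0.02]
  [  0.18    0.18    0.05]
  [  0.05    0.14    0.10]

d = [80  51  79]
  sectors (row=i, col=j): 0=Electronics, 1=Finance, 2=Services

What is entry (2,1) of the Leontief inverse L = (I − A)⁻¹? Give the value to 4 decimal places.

Form M = I − A:
  [  0.85   -0.01   -0.02]
  [ -0.18    0.82   -0.05]
  [ -0.05   -0.14    0.90]
Leontief inverse L = M⁻¹:
  [  1.1821    0.0191    0.0273]
  [  0.2660    1.2355    0.0745]
  [  0.1071    0.1932    1.1242]
Total output x = L · d:
  x_0 = 1.1821·80 + 0.0191·51 + 0.0273·79 = 97.7017
  x_1 = 0.2660·80 + 1.2355·51 + 0.0745·79 = 90.1805
  x_2 = 0.1071·80 + 0.1932·51 + 1.1242·79 = 107.2337

L[2,1] = 0.1932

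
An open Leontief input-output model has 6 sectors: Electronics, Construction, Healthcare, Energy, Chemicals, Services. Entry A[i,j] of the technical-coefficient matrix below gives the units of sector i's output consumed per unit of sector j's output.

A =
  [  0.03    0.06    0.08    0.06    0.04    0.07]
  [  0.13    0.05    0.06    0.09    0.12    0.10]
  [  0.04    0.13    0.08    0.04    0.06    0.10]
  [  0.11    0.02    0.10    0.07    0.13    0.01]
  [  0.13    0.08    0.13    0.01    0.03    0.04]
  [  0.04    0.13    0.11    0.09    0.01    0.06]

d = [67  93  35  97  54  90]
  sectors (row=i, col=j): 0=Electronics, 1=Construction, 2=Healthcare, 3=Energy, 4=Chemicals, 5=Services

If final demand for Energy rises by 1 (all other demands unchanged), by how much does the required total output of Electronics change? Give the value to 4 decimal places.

Form M = I − A:
  [  0.97   -0.06   -0.08   -0.06   -0.04   -0.07]
  [ -0.13    0.95   -0.06   -0.09   -0.12   -0.10]
  [ -0.04   -0.13    0.92   -0.04   -0.06   -0.10]
  [ -0.11   -0.02   -0.10    0.93   -0.13   -0.01]
  [ -0.13   -0.08   -0.13   -0.01    0.97   -0.04]
  [ -0.04   -0.13   -0.11   -0.09   -0.01    0.94]
Leontief inverse L = M⁻¹:
  [  1.0779    0.1108    0.1363    0.0977    0.0808    0.1110]
  [  0.2043    1.1263    0.1515    0.1461    0.1784    0.1603]
  [  0.1063    0.1978    1.1541    0.0921    0.1142    0.1576]
  [  0.1698    0.0807    0.1726    1.1091    0.1769    0.0589]
  [  0.1816    0.1430    0.1946    0.0548    1.0765    0.0958]
  [  0.1048    0.1929    0.1804    0.1419    0.0699    1.1158]
Total output x = L · d:
  x_0 = 1.0779·67 + 0.1108·93 + 0.1363·35 + 0.0977·97 + 0.0808·54 + 0.1110·90 = 111.1289
  x_1 = 0.2043·67 + 1.1263·93 + 0.1515·35 + 0.1461·97 + 0.1784·54 + 0.1603·90 = 161.9641
  x_2 = 0.1063·67 + 0.1978·93 + 1.1541·35 + 0.0921·97 + 0.1142·54 + 0.1576·90 = 95.1946
  x_3 = 0.1698·67 + 0.0807·93 + 0.1726·35 + 1.1091·97 + 0.1769·54 + 0.0589·90 = 147.3560
  x_4 = 0.1816·67 + 0.1430·93 + 0.1946·35 + 0.0548·97 + 1.0765·54 + 0.0958·90 = 104.3526
  x_5 = 0.1048·67 + 0.1929·93 + 0.1804·35 + 0.1419·97 + 0.0699·54 + 1.1158·90 = 149.2313
Δx_0 = L[0,3] · Δd_3 = 0.0977 · 1 = 0.0977

0.0977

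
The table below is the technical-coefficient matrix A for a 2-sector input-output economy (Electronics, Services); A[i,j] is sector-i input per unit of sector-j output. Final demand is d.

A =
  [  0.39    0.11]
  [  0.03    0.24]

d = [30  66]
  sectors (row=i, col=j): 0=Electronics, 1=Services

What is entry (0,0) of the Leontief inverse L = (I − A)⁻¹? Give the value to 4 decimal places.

Form M = I − A:
  [  0.61   -0.11]
  [ -0.03    0.76]
Leontief inverse L = M⁻¹:
  [  1.6511    0.2390]
  [  0.0652    1.3252]
Total output x = L · d:
  x_0 = 1.6511·30 + 0.2390·66 = 65.3052
  x_1 = 0.0652·30 + 1.3252·66 = 89.4199

L[0,0] = 1.6511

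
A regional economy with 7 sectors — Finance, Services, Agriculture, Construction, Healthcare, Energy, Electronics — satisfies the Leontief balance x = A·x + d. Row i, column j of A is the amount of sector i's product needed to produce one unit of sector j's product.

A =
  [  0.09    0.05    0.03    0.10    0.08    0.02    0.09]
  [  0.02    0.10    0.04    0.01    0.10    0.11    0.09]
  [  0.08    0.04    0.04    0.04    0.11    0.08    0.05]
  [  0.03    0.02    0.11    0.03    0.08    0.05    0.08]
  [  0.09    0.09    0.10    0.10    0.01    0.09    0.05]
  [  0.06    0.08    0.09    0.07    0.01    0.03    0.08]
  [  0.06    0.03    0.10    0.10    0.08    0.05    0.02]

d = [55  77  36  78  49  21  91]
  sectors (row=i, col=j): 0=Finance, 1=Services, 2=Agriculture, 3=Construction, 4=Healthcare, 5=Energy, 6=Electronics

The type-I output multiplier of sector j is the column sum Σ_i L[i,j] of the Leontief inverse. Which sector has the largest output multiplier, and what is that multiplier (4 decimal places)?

Agriculture (1.9309)

Form M = I − A:
  [  0.91   -0.05   -0.03   -0.10   -0.08   -0.02   -0.09]
  [ -0.02    0.90   -0.04   -0.01   -0.10   -0.11   -0.09]
  [ -0.08   -0.04    0.96   -0.04   -0.11   -0.08   -0.05]
  [ -0.03   -0.02   -0.11    0.97   -0.08   -0.05   -0.08]
  [ -0.09   -0.09   -0.10   -0.10    0.99   -0.09   -0.05]
  [ -0.06   -0.08   -0.09   -0.07   -0.01    0.97   -0.08]
  [ -0.06   -0.03   -0.10   -0.10   -0.08   -0.05    0.98]
Leontief inverse L = M⁻¹:
  [  1.1421    0.0959    0.0935    0.1567    0.1374    0.0704    0.1440]
  [  0.0725    1.1562    0.1047    0.0664    0.1530    0.1663    0.1450]
  [  0.1329    0.0892    1.1000    0.0963    0.1594    0.1286    0.1030]
  [  0.0786    0.0612    0.1640    1.0794    0.1290    0.0961    0.1237]
  [  0.1470    0.1438    0.1667    0.1572    1.0785    0.1472    0.1151]
  [  0.1053    0.1216    0.1431    0.1160    0.0674    1.0776    0.1290]
  [  0.1111    0.0746    0.1588    0.1503    0.1340    0.0993    1.0728]
Total output x = L · d:
  x_0 = 1.1421·55 + 0.0959·77 + 0.0935·36 + 0.1567·78 + 0.1374·49 + 0.0704·21 + 0.1440·91 = 107.1036
  x_1 = 0.0725·55 + 1.1562·77 + 0.1047·36 + 0.0664·78 + 0.1530·49 + 0.1663·21 + 0.1450·91 = 126.1491
  x_2 = 0.1329·55 + 0.0892·77 + 1.1000·36 + 0.0963·78 + 0.1594·49 + 0.1286·21 + 0.1030·91 = 81.1729
  x_3 = 0.0786·55 + 0.0612·77 + 0.1640·36 + 1.0794·78 + 0.1290·49 + 0.0961·21 + 0.1237·91 = 118.7308
  x_4 = 0.1470·55 + 0.1438·77 + 0.1667·36 + 0.1572·78 + 1.0785·49 + 0.1472·21 + 0.1151·91 = 103.8326
  x_5 = 0.1053·55 + 0.1216·77 + 0.1431·36 + 0.1160·78 + 0.0674·49 + 1.0776·21 + 0.1290·91 = 67.0297
  x_6 = 0.1111·55 + 0.0746·77 + 0.1588·36 + 0.1503·78 + 0.1340·49 + 0.0993·21 + 1.0728·91 = 135.5706
Output multipliers (column sums of L):
  Finance: 1.7894
  Services: 1.7425
  Agriculture: 1.9309
  Construction: 1.8224
  Healthcare: 1.8586
  Energy: 1.7855
  Electronics: 1.8326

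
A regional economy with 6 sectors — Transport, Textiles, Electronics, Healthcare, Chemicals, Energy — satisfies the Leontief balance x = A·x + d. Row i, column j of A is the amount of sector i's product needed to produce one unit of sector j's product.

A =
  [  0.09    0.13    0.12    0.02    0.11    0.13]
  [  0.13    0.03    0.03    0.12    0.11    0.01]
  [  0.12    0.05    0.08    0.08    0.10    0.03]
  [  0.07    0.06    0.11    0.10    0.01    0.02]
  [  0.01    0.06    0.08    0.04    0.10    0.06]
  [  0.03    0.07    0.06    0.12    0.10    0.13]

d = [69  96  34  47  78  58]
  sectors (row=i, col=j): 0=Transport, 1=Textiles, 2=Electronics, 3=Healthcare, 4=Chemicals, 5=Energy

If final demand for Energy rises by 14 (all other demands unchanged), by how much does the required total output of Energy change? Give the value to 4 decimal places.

16.6012

Form M = I − A:
  [  0.91   -0.13   -0.12   -0.02   -0.11   -0.13]
  [ -0.13    0.97   -0.03   -0.12   -0.11   -0.01]
  [ -0.12   -0.05    0.92   -0.08   -0.10   -0.03]
  [ -0.07   -0.06   -0.11    0.90   -0.01   -0.02]
  [ -0.01   -0.06   -0.08   -0.04    0.90   -0.06]
  [ -0.03   -0.07   -0.06   -0.12   -0.10    0.87]
Leontief inverse L = M⁻¹:
  [  1.1720    0.2020    0.2041    0.1075    0.2142    0.2017]
  [  0.1856    1.0868    0.0995    0.1736    0.1751    0.0597]
  [  0.1829    0.1094    1.1517    0.1399    0.1745    0.0836]
  [  0.1285    0.1055    0.1676    1.1535    0.0664    0.0573]
  [  0.0535    0.0976    0.1275    0.0896    1.1553    0.0953]
  [  0.0918    0.1277    0.1323    0.1967    0.1755    1.1858]
Total output x = L · d:
  x_0 = 1.1720·69 + 0.2020·96 + 0.2041·34 + 0.1075·47 + 0.2142·78 + 0.2017·58 = 140.6644
  x_1 = 0.1856·69 + 1.0868·96 + 0.0995·34 + 0.1736·47 + 0.1751·78 + 0.0597·58 = 145.8152
  x_2 = 0.1829·69 + 0.1094·96 + 1.1517·34 + 0.1399·47 + 0.1745·78 + 0.0836·58 = 87.3179
  x_3 = 0.1285·69 + 0.1055·96 + 0.1676·34 + 1.1535·47 + 0.0664·78 + 0.0573·58 = 87.4100
  x_4 = 0.0535·69 + 0.0976·96 + 0.1275·34 + 0.0896·47 + 1.1553·78 + 0.0953·58 = 117.2508
  x_5 = 0.0918·69 + 0.1277·96 + 0.1323·34 + 0.1967·47 + 0.1755·78 + 1.1858·58 = 114.8050
Δx_5 = L[5,5] · Δd_5 = 1.1858 · 14 = 16.6012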